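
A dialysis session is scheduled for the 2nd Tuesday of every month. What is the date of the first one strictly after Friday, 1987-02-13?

February 1987 starts on a Sunday; its first Tuesday is the 3rd, so the 2nd Tuesday is the 10th — 1987-02-10.
That is not after 1987-02-13, so look at March 1987.
March 1987 starts on a Sunday; its first Tuesday is the 3rd, so the 2nd Tuesday is the 10th — 1987-03-10.

1987-03-10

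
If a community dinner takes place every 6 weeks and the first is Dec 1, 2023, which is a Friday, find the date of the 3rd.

The 3rd occurrence is 2 intervals after the first: 2 × 42 = 84 days after Dec 1, 2023.
Dec has 31 days — 30 days to the end of Dec leaves 54.
Jan has 31 days (23 left).
23 days into Feb → Feb 23, 2024.

Feb 23, 2024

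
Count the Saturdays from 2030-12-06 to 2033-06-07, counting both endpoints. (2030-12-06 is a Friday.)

2030-12-06 is a Friday; the first Saturday on or after it is 2030-12-07 (1 day later).
From 2030-12-07 to 2033-06-07: 24 + 365 + 366 + 158 = 913 days (rest of 2030, 2031, 2032, to 2033-06-07 in 2033).
913 ÷ 7 = 130 full weeks with remainder 3, so 130 more Saturdays after the first → 131.

131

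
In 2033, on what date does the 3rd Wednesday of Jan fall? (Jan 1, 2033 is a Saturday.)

Jan 19, 2033

Jan 2033 begins on a Saturday, so the first Wednesday is Jan 5 (4 days later).
The 3rd Wednesday is 2 weeks later: 5 + 14 = 19.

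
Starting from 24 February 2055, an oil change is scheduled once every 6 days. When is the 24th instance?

The 24th occurrence is 23 intervals after the first: 23 × 6 = 138 days after 24 February 2055.
February has 28 days — 4 days to the end of February leaves 134.
March has 31 days (103 left).
April has 30 days (73 left).
May has 31 days (42 left).
June has 30 days (12 left).
12 days into July → 12 July 2055.

12 July 2055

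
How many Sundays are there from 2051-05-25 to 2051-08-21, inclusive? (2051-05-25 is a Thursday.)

13

2051-05-25 is a Thursday; the first Sunday on or after it is 2051-05-28 (3 days later).
From 2051-05-28 to 2051-08-21: 3 + 30 + 31 + 21 = 85 days (rest of May, June, July, August).
85 ÷ 7 = 12 full weeks with remainder 1, so 12 more Sundays after the first → 13.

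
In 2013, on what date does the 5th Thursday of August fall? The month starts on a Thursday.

August 2013 begins on a Thursday, so the first Thursday is August 1.
The 5th Thursday is 4 weeks later: 1 + 28 = 29.

2013-08-29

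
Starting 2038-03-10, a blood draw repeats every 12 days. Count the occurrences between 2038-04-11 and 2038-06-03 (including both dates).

5

Occurrences land 12·i days after 2038-03-10 for i = 0, 1, 2, …
2038-04-11 is 32 days after the start; 32 ÷ 12 = 2 remainder 8; since the remainder is 8, round up to i = 3. First occurrence in the window: #4 on 2038-04-15 (3×12 = 36 days in).
2038-06-03 is 85 days after the start; 85 ÷ 12 = 7 remainder 1. Last occurrence in the window: #8 on 2038-06-02.
Occurrences #4 through #8: 5 in total.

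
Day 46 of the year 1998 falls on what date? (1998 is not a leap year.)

January has 31 days (46 − 31 = 15 remain).
15 into February → February 15.

February 15, 1998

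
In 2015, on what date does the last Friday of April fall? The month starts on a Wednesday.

April 2015 begins on a Wednesday, so the first Friday is April 3 (2 days later).
April 2015 has 30 days. Adding weeks: 3, 10, 17, 24 — the last one ≤ 30 is the 24th.

24 April 2015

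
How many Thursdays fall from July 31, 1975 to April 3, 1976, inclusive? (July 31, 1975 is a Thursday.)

July 31, 1975 is a Thursday; the first Thursday on or after it is July 31, 1975.
From July 31, 1975 to April 3, 1976: 0 + 31 + 30 + 31 + 30 + 31 + 31 + 29 + 31 + 3 = 247 days (rest of July, August, September, October, November, December, January, February, March, April).
247 ÷ 7 = 35 full weeks with remainder 2, so 35 more Thursdays after the first → 36.

36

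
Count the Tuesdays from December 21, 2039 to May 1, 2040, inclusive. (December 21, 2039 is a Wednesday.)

19

December 21, 2039 is a Wednesday; the first Tuesday on or after it is December 27, 2039 (6 days later).
From December 27, 2039 to May 1, 2040: 4 + 31 + 29 + 31 + 30 + 1 = 126 days (rest of December, January, February, March, April, May).
126 ÷ 7 = 18 full weeks with remainder 0, so 18 more Tuesdays after the first → 19.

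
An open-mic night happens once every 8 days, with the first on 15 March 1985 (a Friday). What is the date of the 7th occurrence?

The 7th occurrence is 6 intervals after the first: 6 × 8 = 48 days after 15 March 1985.
March has 31 days — 16 days to the end of March leaves 32.
April has 30 days (2 left).
2 days into May → 2 May 1985.

2 May 1985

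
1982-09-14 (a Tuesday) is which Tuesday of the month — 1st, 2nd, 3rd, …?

Day 14 falls in week ⌈14/7⌉ of the month.
Days 1–7 hold the 1st Tuesday, 8–14 the 2nd, 15–21 the 3rd, 22–28 the 4th, 29–31 the 5th.
14 is in the range for the 2nd.

2nd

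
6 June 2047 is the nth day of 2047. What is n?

Days in months before June: 31 + 28 + 31 + 30 + 31 = 151.
Plus 6 days into June → day 157.

157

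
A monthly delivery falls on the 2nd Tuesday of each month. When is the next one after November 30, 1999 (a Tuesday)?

December 14, 1999

November 1999 starts on a Monday; its first Tuesday is the 2nd, so the 2nd Tuesday is the 9th — November 9, 1999.
That is not after November 30, 1999, so look at December 1999.
December 1999 starts on a Wednesday; its first Tuesday is the 7th, so the 2nd Tuesday is the 14th — December 14, 1999.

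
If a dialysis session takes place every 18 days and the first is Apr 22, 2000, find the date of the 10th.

The 10th occurrence is 9 intervals after the first: 9 × 18 = 162 days after Apr 22, 2000.
Apr has 30 days — 8 days to the end of Apr leaves 154.
May has 31 days (123 left).
Jun has 30 days (93 left).
Jul has 31 days (62 left).
Aug has 31 days (31 left).
Sep has 30 days (1 left).
1 day into Oct → Oct 1, 2000.

Oct 1, 2000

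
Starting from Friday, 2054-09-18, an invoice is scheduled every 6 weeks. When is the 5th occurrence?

The 5th occurrence is 4 intervals after the first: 4 × 42 = 168 days after 2054-09-18.
September has 30 days — 12 days to the end of September leaves 156.
October has 31 days (125 left).
November has 30 days (95 left).
December has 31 days (64 left).
January has 31 days (33 left).
February has 28 days (5 left).
5 days into March → 2055-03-05.

2055-03-05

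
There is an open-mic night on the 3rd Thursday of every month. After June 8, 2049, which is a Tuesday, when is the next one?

June 2049 starts on a Tuesday; its first Thursday is the 3rd, so the 3rd Thursday is the 17th — June 17, 2049.
June 17, 2049 is after June 8, 2049, so that is the next one.

June 17, 2049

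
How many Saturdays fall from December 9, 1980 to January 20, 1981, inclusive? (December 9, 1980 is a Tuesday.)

6

December 9, 1980 is a Tuesday; the first Saturday on or after it is December 13, 1980 (4 days later).
From December 13, 1980 to January 20, 1981: 18 + 20 = 38 days (rest of December, January).
38 ÷ 7 = 5 full weeks with remainder 3, so 5 more Saturdays after the first → 6.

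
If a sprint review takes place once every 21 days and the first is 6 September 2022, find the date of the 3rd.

The 3rd occurrence is 2 intervals after the first: 2 × 21 = 42 days after 6 September 2022.
September has 30 days — 24 days to the end of September leaves 18.
18 days into October → 18 October 2022.

18 October 2022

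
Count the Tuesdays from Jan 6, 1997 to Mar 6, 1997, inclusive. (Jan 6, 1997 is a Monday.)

Jan 6, 1997 is a Monday; the first Tuesday on or after it is Jan 7, 1997 (1 day later).
From Jan 7, 1997 to Mar 6, 1997: 24 + 28 + 6 = 58 days (rest of Jan, Feb, Mar).
58 ÷ 7 = 8 full weeks with remainder 2, so 8 more Tuesdays after the first → 9.

9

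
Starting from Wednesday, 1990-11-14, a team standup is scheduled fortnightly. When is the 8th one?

The 8th occurrence is 7 intervals after the first: 7 × 14 = 98 days after 1990-11-14.
November has 30 days — 16 days to the end of November leaves 82.
December has 31 days (51 left).
January has 31 days (20 left).
20 days into February → 1991-02-20.

1991-02-20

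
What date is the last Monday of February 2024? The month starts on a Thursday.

February 2024 begins on a Thursday, so the first Monday is February 5 (4 days later).
February 2024 has 29 days. Adding weeks: 5, 12, 19, 26 — the last one ≤ 29 is the 26th.

February 26, 2024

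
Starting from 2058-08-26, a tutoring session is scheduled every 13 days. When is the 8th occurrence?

2058-11-25

The 8th occurrence is 7 intervals after the first: 7 × 13 = 91 days after 2058-08-26.
August has 31 days — 5 days to the end of August leaves 86.
September has 30 days (56 left).
October has 31 days (25 left).
25 days into November → 2058-11-25.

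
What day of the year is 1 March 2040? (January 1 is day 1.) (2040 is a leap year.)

Days in months before March: 31 + 29 = 60.
Plus 1 day into March → day 61.

61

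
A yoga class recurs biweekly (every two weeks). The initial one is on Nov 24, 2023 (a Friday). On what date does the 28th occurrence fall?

Dec 6, 2024

The 28th occurrence is 27 intervals after the first: 27 × 14 = 378 days after Nov 24, 2023.
Nov has 30 days — 6 days to the end of Nov leaves 372.
Dec has 31 days (341 left).
Jan has 31 days (310 left).
Feb has 29 days (281 left).
Mar has 31 days (250 left).
Apr has 30 days (220 left).
May has 31 days (189 left).
Jun has 30 days (159 left).
Jul has 31 days (128 left).
Aug has 31 days (97 left).
Sep has 30 days (67 left).
Oct has 31 days (36 left).
Nov has 30 days (6 left).
6 days into Dec → Dec 6, 2024.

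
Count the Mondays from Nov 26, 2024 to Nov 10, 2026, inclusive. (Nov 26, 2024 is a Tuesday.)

Nov 26, 2024 is a Tuesday; the first Monday on or after it is Dec 2, 2024 (6 days later).
From Dec 2, 2024 to Nov 10, 2026: 29 + 365 + 314 = 708 days (rest of 2024, 2025, to Nov 10, 2026 in 2026).
708 ÷ 7 = 101 full weeks with remainder 1, so 101 more Mondays after the first → 102.

102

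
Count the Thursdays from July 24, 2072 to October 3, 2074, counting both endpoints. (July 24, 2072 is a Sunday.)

114

July 24, 2072 is a Sunday; the first Thursday on or after it is July 28, 2072 (4 days later).
From July 28, 2072 to October 3, 2074: 156 + 365 + 276 = 797 days (rest of 2072, 2073, to October 3, 2074 in 2074).
797 ÷ 7 = 113 full weeks with remainder 6, so 113 more Thursdays after the first → 114.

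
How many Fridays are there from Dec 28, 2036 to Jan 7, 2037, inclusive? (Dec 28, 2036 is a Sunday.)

1

Dec 28, 2036 is a Sunday; the first Friday on or after it is Jan 2, 2037 (5 days later).
From Jan 2, 2037 to Jan 7, 2037 is 7 − 2 = 5 days.
5 ÷ 7 = 0 full weeks with remainder 5, so 0 more Fridays after the first → 1.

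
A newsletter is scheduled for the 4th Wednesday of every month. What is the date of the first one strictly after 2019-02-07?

2019-02-27

February 2019 starts on a Friday; its first Wednesday is the 6th, so the 4th Wednesday is the 27th — 2019-02-27.
2019-02-27 is after 2019-02-07, so that is the next one.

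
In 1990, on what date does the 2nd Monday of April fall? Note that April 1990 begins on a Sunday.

April 1990 begins on a Sunday, so the first Monday is April 2 (1 day later).
The 2nd Monday is 1 weeks later: 2 + 7 = 9.

April 9, 1990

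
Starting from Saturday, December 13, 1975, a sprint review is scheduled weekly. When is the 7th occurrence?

January 24, 1976

The 7th occurrence is 6 intervals after the first: 6 × 7 = 42 days after December 13, 1975.
December has 31 days — 18 days to the end of December leaves 24.
24 days into January → January 24, 1976.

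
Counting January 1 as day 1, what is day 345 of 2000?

December 10, 2000

January has 31 days (345 − 31 = 314 remain).
February has 29 days (314 − 29 = 285 remain).
March has 31 days (285 − 31 = 254 remain).
April has 30 days (254 − 30 = 224 remain).
May has 31 days (224 − 31 = 193 remain).
June has 30 days (193 − 30 = 163 remain).
July has 31 days (163 − 31 = 132 remain).
August has 31 days (132 − 31 = 101 remain).
September has 30 days (101 − 30 = 71 remain).
October has 31 days (71 − 31 = 40 remain).
November has 30 days (40 − 30 = 10 remain).
10 into December → December 10.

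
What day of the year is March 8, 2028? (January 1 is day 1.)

68

Days in months before March: 31 + 29 = 60.
Plus 8 days into March → day 68.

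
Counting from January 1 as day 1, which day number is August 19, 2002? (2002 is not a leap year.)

Days in months before August: 31 + 28 + 31 + 30 + 31 + 30 + 31 = 212.
Plus 19 days into August → day 231.

231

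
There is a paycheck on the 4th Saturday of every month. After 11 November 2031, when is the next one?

22 November 2031

November 2031 starts on a Saturday; its first Saturday is the 1st, so the 4th Saturday is the 22nd — 22 November 2031.
22 November 2031 is after 11 November 2031, so that is the next one.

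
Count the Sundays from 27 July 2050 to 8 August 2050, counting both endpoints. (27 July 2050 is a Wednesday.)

2

27 July 2050 is a Wednesday; the first Sunday on or after it is 31 July 2050 (4 days later).
From 31 July 2050 to 8 August 2050: 0 + 8 = 8 days (rest of July, August).
8 ÷ 7 = 1 full weeks with remainder 1, so 1 more Sundays after the first → 2.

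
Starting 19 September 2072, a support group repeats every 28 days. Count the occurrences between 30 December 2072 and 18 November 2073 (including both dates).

12

Occurrences land 28·i days after 19 September 2072 for i = 0, 1, 2, …
30 December 2072 is 102 days after the start; 102 ÷ 28 = 3 remainder 18; since the remainder is 18, round up to i = 4. First occurrence in the window: #5 on 9 January 2073 (4×28 = 112 days in).
18 November 2073 is 425 days after the start; 425 ÷ 28 = 15 remainder 5. Last occurrence in the window: #16 on 13 November 2073.
Occurrences #5 through #16: 12 in total.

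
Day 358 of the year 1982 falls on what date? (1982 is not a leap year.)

Jan has 31 days (358 − 31 = 327 remain).
Feb has 28 days (327 − 28 = 299 remain).
Mar has 31 days (299 − 31 = 268 remain).
Apr has 30 days (268 − 30 = 238 remain).
May has 31 days (238 − 31 = 207 remain).
Jun has 30 days (207 − 30 = 177 remain).
Jul has 31 days (177 − 31 = 146 remain).
Aug has 31 days (146 − 31 = 115 remain).
Sep has 30 days (115 − 30 = 85 remain).
Oct has 31 days (85 − 31 = 54 remain).
Nov has 30 days (54 − 30 = 24 remain).
24 into Dec → Dec 24.

Dec 24, 1982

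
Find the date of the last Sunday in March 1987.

29 March 1987

March 1987 begins on a Sunday, so the first Sunday is March 1.
March 1987 has 31 days. Adding weeks: 1, 8, 15, 22, 29 — the last one ≤ 31 is the 29th.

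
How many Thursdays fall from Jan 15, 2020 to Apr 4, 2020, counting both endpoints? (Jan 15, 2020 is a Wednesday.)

12

Jan 15, 2020 is a Wednesday; the first Thursday on or after it is Jan 16, 2020 (1 day later).
From Jan 16, 2020 to Apr 4, 2020: 15 + 29 + 31 + 4 = 79 days (rest of Jan, Feb, Mar, Apr).
79 ÷ 7 = 11 full weeks with remainder 2, so 11 more Thursdays after the first → 12.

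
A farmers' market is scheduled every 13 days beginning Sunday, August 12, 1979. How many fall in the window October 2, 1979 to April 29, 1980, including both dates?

Occurrences land 13·i days after August 12, 1979 for i = 0, 1, 2, …
October 2, 1979 is 51 days after the start; 51 ÷ 13 = 3 remainder 12; since the remainder is 12, round up to i = 4. First occurrence in the window: #5 on October 3, 1979 (4×13 = 52 days in).
April 29, 1980 is 261 days after the start; 261 ÷ 13 = 20 remainder 1. Last occurrence in the window: #21 on April 28, 1980.
Occurrences #5 through #21: 17 in total.

17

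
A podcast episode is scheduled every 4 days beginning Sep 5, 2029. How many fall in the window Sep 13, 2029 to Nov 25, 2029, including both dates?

19

Occurrences land 4·i days after Sep 5, 2029 for i = 0, 1, 2, …
Sep 13, 2029 is 8 days after the start; 8 ÷ 4 = 2 remainder 0. First occurrence in the window: #3 on Sep 13, 2029 (2×4 = 8 days in).
Nov 25, 2029 is 81 days after the start; 81 ÷ 4 = 20 remainder 1. Last occurrence in the window: #21 on Nov 24, 2029.
Occurrences #3 through #21: 19 in total.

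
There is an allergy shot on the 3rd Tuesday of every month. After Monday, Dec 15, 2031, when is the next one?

Dec 2031 starts on a Monday; its first Tuesday is the 2nd, so the 3rd Tuesday is the 16th — Dec 16, 2031.
Dec 16, 2031 is after Dec 15, 2031, so that is the next one.

Dec 16, 2031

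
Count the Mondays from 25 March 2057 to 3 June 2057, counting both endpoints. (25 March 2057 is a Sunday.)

10

25 March 2057 is a Sunday; the first Monday on or after it is 26 March 2057 (1 day later).
From 26 March 2057 to 3 June 2057: 5 + 30 + 31 + 3 = 69 days (rest of March, April, May, June).
69 ÷ 7 = 9 full weeks with remainder 6, so 9 more Mondays after the first → 10.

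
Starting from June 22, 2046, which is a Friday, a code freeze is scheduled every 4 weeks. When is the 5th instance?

October 12, 2046

The 5th occurrence is 4 intervals after the first: 4 × 28 = 112 days after June 22, 2046.
June has 30 days — 8 days to the end of June leaves 104.
July has 31 days (73 left).
August has 31 days (42 left).
September has 30 days (12 left).
12 days into October → October 12, 2046.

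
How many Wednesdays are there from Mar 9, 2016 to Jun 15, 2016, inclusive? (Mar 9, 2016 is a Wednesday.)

Mar 9, 2016 is a Wednesday; the first Wednesday on or after it is Mar 9, 2016.
From Mar 9, 2016 to Jun 15, 2016: 22 + 30 + 31 + 15 = 98 days (rest of Mar, Apr, May, Jun).
98 ÷ 7 = 14 full weeks with remainder 0, so 14 more Wednesdays after the first → 15.

15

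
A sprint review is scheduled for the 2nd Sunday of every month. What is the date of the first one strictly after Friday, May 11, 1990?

May 13, 1990

May 1990 starts on a Tuesday; its first Sunday is the 6th, so the 2nd Sunday is the 13th — May 13, 1990.
May 13, 1990 is after May 11, 1990, so that is the next one.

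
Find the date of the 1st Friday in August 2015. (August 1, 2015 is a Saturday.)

August 2015 begins on a Saturday, so the first Friday is August 7 (6 days later).

7 August 2015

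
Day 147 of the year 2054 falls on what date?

Jan has 31 days (147 − 31 = 116 remain).
Feb has 28 days (116 − 28 = 88 remain).
Mar has 31 days (88 − 31 = 57 remain).
Apr has 30 days (57 − 30 = 27 remain).
27 into May → May 27.

May 27, 2054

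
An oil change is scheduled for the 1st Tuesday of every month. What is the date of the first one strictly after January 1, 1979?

January 1979 starts on a Monday, so its 1st Tuesday is January 2, 1979 (1 day in).
January 2, 1979 is after January 1, 1979, so that is the next one.

January 2, 1979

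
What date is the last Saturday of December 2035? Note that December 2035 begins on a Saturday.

29 December 2035

December 2035 begins on a Saturday, so the first Saturday is December 1.
December 2035 has 31 days. Adding weeks: 1, 8, 15, 22, 29 — the last one ≤ 31 is the 29th.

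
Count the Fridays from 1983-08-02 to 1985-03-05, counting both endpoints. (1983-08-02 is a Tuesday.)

1983-08-02 is a Tuesday; the first Friday on or after it is 1983-08-05 (3 days later).
From 1983-08-05 to 1985-03-05: 148 + 366 + 64 = 578 days (rest of 1983, 1984, to 1985-03-05 in 1985).
578 ÷ 7 = 82 full weeks with remainder 4, so 82 more Fridays after the first → 83.

83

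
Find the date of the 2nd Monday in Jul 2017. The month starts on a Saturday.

Jul 10, 2017

Jul 2017 begins on a Saturday, so the first Monday is Jul 3 (2 days later).
The 2nd Monday is 1 weeks later: 3 + 7 = 10.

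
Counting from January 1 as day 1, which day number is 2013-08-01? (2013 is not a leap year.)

213

Days in months before August: 31 + 28 + 31 + 30 + 31 + 30 + 31 = 212.
Plus 1 day into August → day 213.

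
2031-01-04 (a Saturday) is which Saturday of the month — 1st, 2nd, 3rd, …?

1st

Day 4 falls in week ⌈4/7⌉ of the month.
Days 1–7 hold the 1st Saturday, 8–14 the 2nd, 15–21 the 3rd, 22–28 the 4th, 29–31 the 5th.
4 is in the range for the 1st.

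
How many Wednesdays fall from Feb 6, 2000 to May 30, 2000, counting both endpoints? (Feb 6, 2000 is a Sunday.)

Feb 6, 2000 is a Sunday; the first Wednesday on or after it is Feb 9, 2000 (3 days later).
From Feb 9, 2000 to May 30, 2000: 20 + 31 + 30 + 30 = 111 days (rest of Feb, Mar, Apr, May).
111 ÷ 7 = 15 full weeks with remainder 6, so 15 more Wednesdays after the first → 16.

16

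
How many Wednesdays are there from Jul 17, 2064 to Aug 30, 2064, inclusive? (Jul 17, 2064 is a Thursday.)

6

Jul 17, 2064 is a Thursday; the first Wednesday on or after it is Jul 23, 2064 (6 days later).
From Jul 23, 2064 to Aug 30, 2064: 8 + 30 = 38 days (rest of Jul, Aug).
38 ÷ 7 = 5 full weeks with remainder 3, so 5 more Wednesdays after the first → 6.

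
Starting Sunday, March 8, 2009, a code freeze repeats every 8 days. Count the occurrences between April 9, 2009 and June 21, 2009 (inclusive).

10

Occurrences land 8·i days after March 8, 2009 for i = 0, 1, 2, …
April 9, 2009 is 32 days after the start; 32 ÷ 8 = 4 remainder 0. First occurrence in the window: #5 on April 9, 2009 (4×8 = 32 days in).
June 21, 2009 is 105 days after the start; 105 ÷ 8 = 13 remainder 1. Last occurrence in the window: #14 on June 20, 2009.
Occurrences #5 through #14: 10 in total.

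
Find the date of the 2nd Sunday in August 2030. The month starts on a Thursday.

August 11, 2030

August 2030 begins on a Thursday, so the first Sunday is August 4 (3 days later).
The 2nd Sunday is 1 weeks later: 4 + 7 = 11.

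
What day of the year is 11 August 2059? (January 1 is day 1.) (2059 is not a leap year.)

223

Days in months before August: 31 + 28 + 31 + 30 + 31 + 30 + 31 = 212.
Plus 11 days into August → day 223.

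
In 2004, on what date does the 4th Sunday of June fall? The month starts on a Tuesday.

27 June 2004

June 2004 begins on a Tuesday, so the first Sunday is June 6 (5 days later).
The 4th Sunday is 3 weeks later: 6 + 21 = 27.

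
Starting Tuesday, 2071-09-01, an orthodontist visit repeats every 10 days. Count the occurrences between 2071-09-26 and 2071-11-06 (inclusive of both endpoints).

4

Occurrences land 10·i days after 2071-09-01 for i = 0, 1, 2, …
2071-09-26 is 25 days after the start; 25 ÷ 10 = 2 remainder 5; since the remainder is 5, round up to i = 3. First occurrence in the window: #4 on 2071-10-01 (3×10 = 30 days in).
2071-11-06 is 66 days after the start; 66 ÷ 10 = 6 remainder 6. Last occurrence in the window: #7 on 2071-10-31.
Occurrences #4 through #7: 4 in total.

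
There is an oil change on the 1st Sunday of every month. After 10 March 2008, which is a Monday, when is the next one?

6 April 2008

March 2008 starts on a Saturday, so its 1st Sunday is 2 March 2008 (1 day in).
That is not after 10 March 2008, so look at April 2008.
April 2008 starts on a Tuesday, so its 1st Sunday is 6 April 2008 (5 days in).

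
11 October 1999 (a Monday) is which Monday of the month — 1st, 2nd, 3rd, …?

2nd

Day 11 falls in week ⌈11/7⌉ of the month.
Days 1–7 hold the 1st Monday, 8–14 the 2nd, 15–21 the 3rd, 22–28 the 4th, 29–31 the 5th.
11 is in the range for the 2nd.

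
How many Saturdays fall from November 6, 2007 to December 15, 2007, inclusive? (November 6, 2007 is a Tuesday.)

November 6, 2007 is a Tuesday; the first Saturday on or after it is November 10, 2007 (4 days later).
From November 10, 2007 to December 15, 2007: 20 + 15 = 35 days (rest of November, December).
35 ÷ 7 = 5 full weeks with remainder 0, so 5 more Saturdays after the first → 6.

6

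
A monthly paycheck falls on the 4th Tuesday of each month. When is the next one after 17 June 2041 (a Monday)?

June 2041 starts on a Saturday; its first Tuesday is the 4th, so the 4th Tuesday is the 25th — 25 June 2041.
25 June 2041 is after 17 June 2041, so that is the next one.

25 June 2041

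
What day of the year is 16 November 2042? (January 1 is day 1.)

Days in months before November: 31 + 28 + 31 + 30 + 31 + 30 + 31 + 31 + 30 + 31 = 304.
Plus 16 days into November → day 320.

320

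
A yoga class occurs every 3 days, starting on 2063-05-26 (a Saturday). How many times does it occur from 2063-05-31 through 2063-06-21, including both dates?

7

Occurrences land 3·i days after 2063-05-26 for i = 0, 1, 2, …
2063-05-31 is 5 days after the start; 5 ÷ 3 = 1 remainder 2; since the remainder is 2, round up to i = 2. First occurrence in the window: #3 on 2063-06-01 (2×3 = 6 days in).
2063-06-21 is 26 days after the start; 26 ÷ 3 = 8 remainder 2. Last occurrence in the window: #9 on 2063-06-19.
Occurrences #3 through #9: 7 in total.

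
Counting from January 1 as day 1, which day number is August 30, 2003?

242

Days in months before August: 31 + 28 + 31 + 30 + 31 + 30 + 31 = 212.
Plus 30 days into August → day 242.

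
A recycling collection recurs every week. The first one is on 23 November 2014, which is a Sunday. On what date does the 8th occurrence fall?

11 January 2015

The 8th occurrence is 7 intervals after the first: 7 × 7 = 49 days after 23 November 2014.
November has 30 days — 7 days to the end of November leaves 42.
December has 31 days (11 left).
11 days into January → 11 January 2015.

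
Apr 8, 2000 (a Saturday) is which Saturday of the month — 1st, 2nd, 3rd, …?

2nd

Day 8 falls in week ⌈8/7⌉ of the month.
Days 1–7 hold the 1st Saturday, 8–14 the 2nd, 15–21 the 3rd, 22–28 the 4th, 29–31 the 5th.
8 is in the range for the 2nd.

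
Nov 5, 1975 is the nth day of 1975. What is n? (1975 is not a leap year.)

Days in months before Nov: 31 + 28 + 31 + 30 + 31 + 30 + 31 + 31 + 30 + 31 = 304.
Plus 5 days into Nov → day 309.

309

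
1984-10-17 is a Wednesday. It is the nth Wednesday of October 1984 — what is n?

Day 17 falls in week ⌈17/7⌉ of the month.
Days 1–7 hold the 1st Wednesday, 8–14 the 2nd, 15–21 the 3rd, 22–28 the 4th, 29–31 the 5th.
17 is in the range for the 3rd.

3rd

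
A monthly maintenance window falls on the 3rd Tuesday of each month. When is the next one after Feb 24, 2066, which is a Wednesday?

Feb 2066 starts on a Monday; its first Tuesday is the 2nd, so the 3rd Tuesday is the 16th — Feb 16, 2066.
That is not after Feb 24, 2066, so look at Mar 2066.
Mar 2066 starts on a Monday; its first Tuesday is the 2nd, so the 3rd Tuesday is the 16th — Mar 16, 2066.

Mar 16, 2066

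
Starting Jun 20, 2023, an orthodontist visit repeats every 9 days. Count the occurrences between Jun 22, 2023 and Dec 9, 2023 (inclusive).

19

Occurrences land 9·i days after Jun 20, 2023 for i = 0, 1, 2, …
Jun 22, 2023 is 2 days after the start; 2 ÷ 9 = 0 remainder 2; since the remainder is 2, round up to i = 1. First occurrence in the window: #2 on Jun 29, 2023 (1×9 = 9 days in).
Dec 9, 2023 is 172 days after the start; 172 ÷ 9 = 19 remainder 1. Last occurrence in the window: #20 on Dec 8, 2023.
Occurrences #2 through #20: 19 in total.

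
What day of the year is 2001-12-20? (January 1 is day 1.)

Days in months before December: 31 + 28 + 31 + 30 + 31 + 30 + 31 + 31 + 30 + 31 + 30 = 334.
Plus 20 days into December → day 354.

354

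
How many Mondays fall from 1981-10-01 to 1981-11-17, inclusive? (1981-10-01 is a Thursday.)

1981-10-01 is a Thursday; the first Monday on or after it is 1981-10-05 (4 days later).
From 1981-10-05 to 1981-11-17: 26 + 17 = 43 days (rest of October, November).
43 ÷ 7 = 6 full weeks with remainder 1, so 6 more Mondays after the first → 7.

7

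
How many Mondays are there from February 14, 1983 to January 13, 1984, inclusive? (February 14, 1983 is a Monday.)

February 14, 1983 is a Monday; the first Monday on or after it is February 14, 1983.
From February 14, 1983 to January 13, 1984: 320 + 13 = 333 days (rest of 1983, to January 13, 1984 in 1984).
333 ÷ 7 = 47 full weeks with remainder 4, so 47 more Mondays after the first → 48.

48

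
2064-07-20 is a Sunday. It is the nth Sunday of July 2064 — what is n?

3rd

Day 20 falls in week ⌈20/7⌉ of the month.
Days 1–7 hold the 1st Sunday, 8–14 the 2nd, 15–21 the 3rd, 22–28 the 4th, 29–31 the 5th.
20 is in the range for the 3rd.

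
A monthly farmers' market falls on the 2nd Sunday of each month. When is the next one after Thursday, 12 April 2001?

13 May 2001

April 2001 starts on a Sunday; its first Sunday is the 1st, so the 2nd Sunday is the 8th — 8 April 2001.
That is not after 12 April 2001, so look at May 2001.
May 2001 starts on a Tuesday; its first Sunday is the 6th, so the 2nd Sunday is the 13th — 13 May 2001.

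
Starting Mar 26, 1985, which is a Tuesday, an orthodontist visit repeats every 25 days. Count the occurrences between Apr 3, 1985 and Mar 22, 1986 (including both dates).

Occurrences land 25·i days after Mar 26, 1985 for i = 0, 1, 2, …
Apr 3, 1985 is 8 days after the start; 8 ÷ 25 = 0 remainder 8; since the remainder is 8, round up to i = 1. First occurrence in the window: #2 on Apr 20, 1985 (1×25 = 25 days in).
Mar 22, 1986 is 361 days after the start; 361 ÷ 25 = 14 remainder 11. Last occurrence in the window: #15 on Mar 11, 1986.
Occurrences #2 through #15: 14 in total.

14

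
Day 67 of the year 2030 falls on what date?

2030-03-08

January has 31 days (67 − 31 = 36 remain).
February has 28 days (36 − 28 = 8 remain).
8 into March → March 8.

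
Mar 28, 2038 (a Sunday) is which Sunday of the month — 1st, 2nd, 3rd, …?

4th

Day 28 falls in week ⌈28/7⌉ of the month.
Days 1–7 hold the 1st Sunday, 8–14 the 2nd, 15–21 the 3rd, 22–28 the 4th, 29–31 the 5th.
28 is in the range for the 4th.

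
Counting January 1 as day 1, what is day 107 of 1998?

January has 31 days (107 − 31 = 76 remain).
February has 28 days (76 − 28 = 48 remain).
March has 31 days (48 − 31 = 17 remain).
17 into April → April 17.

1998-04-17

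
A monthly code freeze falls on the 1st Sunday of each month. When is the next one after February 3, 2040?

February 5, 2040

February 2040 starts on a Wednesday, so its 1st Sunday is February 5, 2040 (4 days in).
February 5, 2040 is after February 3, 2040, so that is the next one.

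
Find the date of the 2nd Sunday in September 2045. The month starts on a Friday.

September 10, 2045

September 2045 begins on a Friday, so the first Sunday is September 3 (2 days later).
The 2nd Sunday is 1 weeks later: 3 + 7 = 10.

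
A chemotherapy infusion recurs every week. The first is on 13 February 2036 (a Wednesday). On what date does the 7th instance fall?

The 7th occurrence is 6 intervals after the first: 6 × 7 = 42 days after 13 February 2036.
February has 29 days — 16 days to the end of February leaves 26.
26 days into March → 26 March 2036.

26 March 2036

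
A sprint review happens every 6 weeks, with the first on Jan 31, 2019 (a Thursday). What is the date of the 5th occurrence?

Jul 18, 2019

The 5th occurrence is 4 intervals after the first: 4 × 42 = 168 days after Jan 31, 2019.
Jan has 31 days — 0 days to the end of Jan leaves 168.
Feb has 28 days (140 left).
Mar has 31 days (109 left).
Apr has 30 days (79 left).
May has 31 days (48 left).
Jun has 30 days (18 left).
18 days into Jul → Jul 18, 2019.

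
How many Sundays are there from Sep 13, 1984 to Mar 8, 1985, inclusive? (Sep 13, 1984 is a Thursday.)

25

Sep 13, 1984 is a Thursday; the first Sunday on or after it is Sep 16, 1984 (3 days later).
From Sep 16, 1984 to Mar 8, 1985: 14 + 31 + 30 + 31 + 31 + 28 + 8 = 173 days (rest of Sep, Oct, Nov, Dec, Jan, Feb, Mar).
173 ÷ 7 = 24 full weeks with remainder 5, so 24 more Sundays after the first → 25.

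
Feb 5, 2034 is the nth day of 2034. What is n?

Days in months before Feb: 31 = 31.
Plus 5 days into Feb → day 36.

36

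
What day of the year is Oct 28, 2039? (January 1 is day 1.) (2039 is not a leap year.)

301

Days in months before Oct: 31 + 28 + 31 + 30 + 31 + 30 + 31 + 31 + 30 = 273.
Plus 28 days into Oct → day 301.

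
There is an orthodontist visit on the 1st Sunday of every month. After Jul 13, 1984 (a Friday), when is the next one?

Aug 5, 1984

Jul 1984 starts on a Sunday, so its 1st Sunday is Jul 1, 1984.
That is not after Jul 13, 1984, so look at Aug 1984.
Aug 1984 starts on a Wednesday, so its 1st Sunday is Aug 5, 1984 (4 days in).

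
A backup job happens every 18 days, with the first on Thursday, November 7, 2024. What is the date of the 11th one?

The 11th occurrence is 10 intervals after the first: 10 × 18 = 180 days after November 7, 2024.
November has 30 days — 23 days to the end of November leaves 157.
December has 31 days (126 left).
January has 31 days (95 left).
February has 28 days (67 left).
March has 31 days (36 left).
April has 30 days (6 left).
6 days into May → May 6, 2025.

May 6, 2025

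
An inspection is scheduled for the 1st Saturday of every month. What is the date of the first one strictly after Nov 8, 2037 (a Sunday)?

Nov 2037 starts on a Sunday, so its 1st Saturday is Nov 7, 2037 (6 days in).
That is not after Nov 8, 2037, so look at Dec 2037.
Dec 2037 starts on a Tuesday, so its 1st Saturday is Dec 5, 2037 (4 days in).

Dec 5, 2037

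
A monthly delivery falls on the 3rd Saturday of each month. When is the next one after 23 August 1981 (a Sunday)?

19 September 1981

August 1981 starts on a Saturday; its first Saturday is the 1st, so the 3rd Saturday is the 15th — 15 August 1981.
That is not after 23 August 1981, so look at September 1981.
September 1981 starts on a Tuesday; its first Saturday is the 5th, so the 3rd Saturday is the 19th — 19 September 1981.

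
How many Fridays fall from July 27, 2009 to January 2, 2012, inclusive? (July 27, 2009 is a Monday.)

127

July 27, 2009 is a Monday; the first Friday on or after it is July 31, 2009 (4 days later).
From July 31, 2009 to January 2, 2012: 153 + 365 + 365 + 2 = 885 days (rest of 2009, 2010, 2011, to January 2, 2012 in 2012).
885 ÷ 7 = 126 full weeks with remainder 3, so 126 more Fridays after the first → 127.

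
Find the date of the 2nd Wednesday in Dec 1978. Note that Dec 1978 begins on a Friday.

Dec 1978 begins on a Friday, so the first Wednesday is Dec 6 (5 days later).
The 2nd Wednesday is 1 weeks later: 6 + 7 = 13.

Dec 13, 1978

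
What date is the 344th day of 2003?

Dec 10, 2003

Jan has 31 days (344 − 31 = 313 remain).
Feb has 28 days (313 − 28 = 285 remain).
Mar has 31 days (285 − 31 = 254 remain).
Apr has 30 days (254 − 30 = 224 remain).
May has 31 days (224 − 31 = 193 remain).
Jun has 30 days (193 − 30 = 163 remain).
Jul has 31 days (163 − 31 = 132 remain).
Aug has 31 days (132 − 31 = 101 remain).
Sep has 30 days (101 − 30 = 71 remain).
Oct has 31 days (71 − 31 = 40 remain).
Nov has 30 days (40 − 30 = 10 remain).
10 into Dec → Dec 10.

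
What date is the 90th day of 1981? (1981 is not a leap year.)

January has 31 days (90 − 31 = 59 remain).
February has 28 days (59 − 28 = 31 remain).
31 into March → March 31.

1981-03-31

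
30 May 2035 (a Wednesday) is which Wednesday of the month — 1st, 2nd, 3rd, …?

5th

Day 30 falls in week ⌈30/7⌉ of the month.
Days 1–7 hold the 1st Wednesday, 8–14 the 2nd, 15–21 the 3rd, 22–28 the 4th, 29–31 the 5th.
30 is in the range for the 5th.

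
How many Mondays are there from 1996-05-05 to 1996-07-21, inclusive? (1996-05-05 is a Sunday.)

1996-05-05 is a Sunday; the first Monday on or after it is 1996-05-06 (1 day later).
From 1996-05-06 to 1996-07-21: 25 + 30 + 21 = 76 days (rest of May, June, July).
76 ÷ 7 = 10 full weeks with remainder 6, so 10 more Mondays after the first → 11.

11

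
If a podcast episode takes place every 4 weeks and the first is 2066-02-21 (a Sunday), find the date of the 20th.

2067-08-07

The 20th occurrence is 19 intervals after the first: 19 × 28 = 532 days after 2066-02-21.
February has 28 days — 7 days to the end of February leaves 525.
From end of February to end of 2066 is 306 days (219 left).
January has 31 days (188 left).
February has 28 days (160 left).
March has 31 days (129 left).
April has 30 days (99 left).
May has 31 days (68 left).
June has 30 days (38 left).
July has 31 days (7 left).
7 days into August → 2067-08-07.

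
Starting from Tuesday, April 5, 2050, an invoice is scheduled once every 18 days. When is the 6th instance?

The 6th occurrence is 5 intervals after the first: 5 × 18 = 90 days after April 5, 2050.
April has 30 days — 25 days to the end of April leaves 65.
May has 31 days (34 left).
June has 30 days (4 left).
4 days into July → July 4, 2050.

July 4, 2050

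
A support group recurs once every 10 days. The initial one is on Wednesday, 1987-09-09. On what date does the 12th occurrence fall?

The 12th occurrence is 11 intervals after the first: 11 × 10 = 110 days after 1987-09-09.
September has 30 days — 21 days to the end of September leaves 89.
October has 31 days (58 left).
November has 30 days (28 left).
28 days into December → 1987-12-28.

1987-12-28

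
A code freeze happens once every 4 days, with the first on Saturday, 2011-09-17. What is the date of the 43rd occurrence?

2012-03-03

The 43rd occurrence is 42 intervals after the first: 42 × 4 = 168 days after 2011-09-17.
September has 30 days — 13 days to the end of September leaves 155.
October has 31 days (124 left).
November has 30 days (94 left).
December has 31 days (63 left).
January has 31 days (32 left).
February has 29 days (3 left).
3 days into March → 2012-03-03.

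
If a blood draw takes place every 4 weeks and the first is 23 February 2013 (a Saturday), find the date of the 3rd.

The 3rd occurrence is 2 intervals after the first: 2 × 28 = 56 days after 23 February 2013.
February has 28 days — 5 days to the end of February leaves 51.
March has 31 days (20 left).
20 days into April → 20 April 2013.

20 April 2013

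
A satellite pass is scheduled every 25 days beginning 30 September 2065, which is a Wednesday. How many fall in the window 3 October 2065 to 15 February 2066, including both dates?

5

Occurrences land 25·i days after 30 September 2065 for i = 0, 1, 2, …
3 October 2065 is 3 days after the start; 3 ÷ 25 = 0 remainder 3; since the remainder is 3, round up to i = 1. First occurrence in the window: #2 on 25 October 2065 (1×25 = 25 days in).
15 February 2066 is 138 days after the start; 138 ÷ 25 = 5 remainder 13. Last occurrence in the window: #6 on 2 February 2066.
Occurrences #2 through #6: 5 in total.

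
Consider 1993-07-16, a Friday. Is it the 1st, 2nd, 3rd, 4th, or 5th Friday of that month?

3rd

Day 16 falls in week ⌈16/7⌉ of the month.
Days 1–7 hold the 1st Friday, 8–14 the 2nd, 15–21 the 3rd, 22–28 the 4th, 29–31 the 5th.
16 is in the range for the 3rd.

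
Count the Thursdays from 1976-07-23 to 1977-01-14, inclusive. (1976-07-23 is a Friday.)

25

1976-07-23 is a Friday; the first Thursday on or after it is 1976-07-29 (6 days later).
From 1976-07-29 to 1977-01-14: 2 + 31 + 30 + 31 + 30 + 31 + 14 = 169 days (rest of July, August, September, October, November, December, January).
169 ÷ 7 = 24 full weeks with remainder 1, so 24 more Thursdays after the first → 25.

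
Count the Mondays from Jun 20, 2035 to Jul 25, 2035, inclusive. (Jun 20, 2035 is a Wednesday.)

Jun 20, 2035 is a Wednesday; the first Monday on or after it is Jun 25, 2035 (5 days later).
From Jun 25, 2035 to Jul 25, 2035: 5 + 25 = 30 days (rest of Jun, Jul).
30 ÷ 7 = 4 full weeks with remainder 2, so 4 more Mondays after the first → 5.

5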